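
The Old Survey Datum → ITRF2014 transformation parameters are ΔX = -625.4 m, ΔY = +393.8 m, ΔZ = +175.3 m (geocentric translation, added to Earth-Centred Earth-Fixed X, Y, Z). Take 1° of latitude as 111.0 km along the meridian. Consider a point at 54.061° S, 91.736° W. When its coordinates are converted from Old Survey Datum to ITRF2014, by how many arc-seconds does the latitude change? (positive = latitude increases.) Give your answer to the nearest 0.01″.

sin φ = -0.809642, cos φ = 0.586924, sin λ = -0.999541, cos λ = -0.030294.
North component: ΔN = −sin φ cos λ·ΔX − sin φ sin λ·ΔY + cos φ·ΔZ = −(-0.809642)(-0.030294)(-625.4) − (-0.809642)(-0.999541)(393.8) + (0.586924)(175.3) = -200.46 m.
1° of latitude spans 111000 m, so Δφ = -200.46 / 111000 × 3600 = -6.502″.

Δφ = -6.50″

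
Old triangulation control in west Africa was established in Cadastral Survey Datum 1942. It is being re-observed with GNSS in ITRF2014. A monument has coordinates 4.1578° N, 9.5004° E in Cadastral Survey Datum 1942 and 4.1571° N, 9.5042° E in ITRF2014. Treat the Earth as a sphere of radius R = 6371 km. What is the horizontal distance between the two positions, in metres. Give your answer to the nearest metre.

429 m

Δφ = 4.1571° − 4.1578° = -0.0007°; Δλ = 9.5042° − 9.5004° = +0.0038°.
1° along a meridian = πR/180 = 111195 m.
ΔN = Δφ × 111195 = -77.8 m; ΔE = Δλ × 111195 × cos(4.1578°) = +0.0038 × 111195 × 0.997368 = 421.4 m.
Distance = √(ΔE² + ΔN²) = √(421.4² + (-77.8)²) = 428.6 m.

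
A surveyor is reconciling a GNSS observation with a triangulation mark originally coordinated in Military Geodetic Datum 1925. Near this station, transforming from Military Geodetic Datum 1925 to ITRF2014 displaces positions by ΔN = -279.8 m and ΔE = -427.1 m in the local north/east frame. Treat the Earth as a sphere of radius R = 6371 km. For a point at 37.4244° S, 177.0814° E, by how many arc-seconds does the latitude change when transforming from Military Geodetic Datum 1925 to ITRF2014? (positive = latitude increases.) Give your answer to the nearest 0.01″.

Δφ = -9.06″

On a sphere of radius R, 1 rad of latitude = R, so Δφ = ΔN / R = -279.8 / 6371000 = -4.3918e-05 rad = -9.059″.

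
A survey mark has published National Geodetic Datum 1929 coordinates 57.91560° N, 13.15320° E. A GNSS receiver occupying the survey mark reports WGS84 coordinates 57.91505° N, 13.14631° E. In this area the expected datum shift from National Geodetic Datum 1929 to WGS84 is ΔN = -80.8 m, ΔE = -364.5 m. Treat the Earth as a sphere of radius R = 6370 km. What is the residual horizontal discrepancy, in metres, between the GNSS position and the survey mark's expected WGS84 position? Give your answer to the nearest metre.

Observed coordinate differences: Δφ = -0.00055°, Δλ = -0.00689°.
Converting to metres (1° lat = 111177 m, cos φ = 0.531168): observed ΔN = -61.1 m, observed ΔE = -406.9 m.
Subtracting the expected shift leaves a residual of -61.1 − (-80.8) = 19.7 m north and -406.9 − (-364.5) = -42.4 m east.
Residual distance = √(19.7² + (-42.4)²) = 46.7 m.

47 m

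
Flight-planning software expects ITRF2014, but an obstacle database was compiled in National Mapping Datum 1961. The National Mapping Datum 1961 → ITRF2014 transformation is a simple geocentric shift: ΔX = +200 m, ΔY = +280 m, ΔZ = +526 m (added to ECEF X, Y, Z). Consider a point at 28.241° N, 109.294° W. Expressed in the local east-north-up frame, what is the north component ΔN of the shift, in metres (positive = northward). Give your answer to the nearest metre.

ΔN = 620 m

At φ = 28.241°, λ = -109.294°: sin φ = 0.473181, cos φ = 0.880965, sin λ = -0.943836, cos λ = -0.330416.
ΔN = −sin φ cos λ·ΔX − sin φ sin λ·ΔY + cos φ·ΔZ = −(0.473181)(-0.330416)(200) − (0.473181)(-0.943836)(280) + (0.880965)(526) = 619.71 m.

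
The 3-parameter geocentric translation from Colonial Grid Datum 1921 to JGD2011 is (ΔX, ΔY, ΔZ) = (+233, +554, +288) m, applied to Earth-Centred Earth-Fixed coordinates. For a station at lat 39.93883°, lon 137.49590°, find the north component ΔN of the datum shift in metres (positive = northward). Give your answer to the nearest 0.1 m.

The local north axis is (−sin φ cos λ, −sin φ sin λ, cos φ), giving ΔN = 110.274 − 240.293 + 220.818 = 90.80 m.

ΔN = 90.8 m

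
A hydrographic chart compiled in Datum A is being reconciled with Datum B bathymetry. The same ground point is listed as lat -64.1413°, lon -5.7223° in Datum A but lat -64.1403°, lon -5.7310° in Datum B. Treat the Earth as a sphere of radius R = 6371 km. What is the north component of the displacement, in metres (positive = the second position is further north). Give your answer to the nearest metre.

ΔN = 111 m

Δφ = -64.1403° − -64.1413° = +0.0010°; Δλ = -5.7310° − -5.7223° = -0.0087°.
1° along a meridian = πR/180 = 111195 m.
ΔN = Δφ × 111195 = 111.2 m; ΔE = Δλ × 111195 × cos(-64.1413°) = -0.0087 × 111195 × 0.436153 = -421.9 m.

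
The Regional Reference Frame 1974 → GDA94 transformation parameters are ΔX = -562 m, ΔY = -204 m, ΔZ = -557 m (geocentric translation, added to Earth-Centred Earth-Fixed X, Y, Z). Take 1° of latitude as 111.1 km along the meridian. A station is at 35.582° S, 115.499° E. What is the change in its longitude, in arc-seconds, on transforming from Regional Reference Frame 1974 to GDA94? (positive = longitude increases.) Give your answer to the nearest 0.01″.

sin φ = -0.581867, cos φ = 0.813284, sin λ = 0.902593, cos λ = -0.430495.
East component: ΔE = −sin λ·ΔX + cos λ·ΔY = −(0.902593)(-562) + (-0.430495)(-204) = 595.08 m.
1° of latitude spans 111100 m; at latitude φ, 1° of longitude spans that × cos φ = 90355.8 m, so Δλ = 595.08 / 90355.8 × 3600 = 23.709″.

Δλ = 23.71″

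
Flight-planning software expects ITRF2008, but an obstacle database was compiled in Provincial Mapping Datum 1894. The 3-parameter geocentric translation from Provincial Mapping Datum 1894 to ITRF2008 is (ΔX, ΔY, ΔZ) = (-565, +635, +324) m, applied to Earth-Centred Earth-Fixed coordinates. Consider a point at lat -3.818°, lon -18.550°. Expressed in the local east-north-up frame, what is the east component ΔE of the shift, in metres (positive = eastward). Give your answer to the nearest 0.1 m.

The local east axis at (φ, λ) is (−sin λ, cos λ, 0), so ΔE = −sin(-18.550°)·(-565) + cos(-18.550°)·635 = 422.26 m.

ΔE = 422.3 m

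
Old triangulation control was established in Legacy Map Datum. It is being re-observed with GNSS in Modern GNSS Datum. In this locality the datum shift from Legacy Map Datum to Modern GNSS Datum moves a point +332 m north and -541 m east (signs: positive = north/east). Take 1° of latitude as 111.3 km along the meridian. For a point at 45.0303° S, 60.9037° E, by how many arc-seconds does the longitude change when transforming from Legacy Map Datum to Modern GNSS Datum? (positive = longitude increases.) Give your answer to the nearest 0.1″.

At latitude -45.0303°, cos φ = 0.706733.
1° of longitude at this latitude = 111.3 × cos φ = 78.66 km, so Δλ = -541.0 / 78659.4 = -0.0068778° = -24.760″.

Δλ = -24.8″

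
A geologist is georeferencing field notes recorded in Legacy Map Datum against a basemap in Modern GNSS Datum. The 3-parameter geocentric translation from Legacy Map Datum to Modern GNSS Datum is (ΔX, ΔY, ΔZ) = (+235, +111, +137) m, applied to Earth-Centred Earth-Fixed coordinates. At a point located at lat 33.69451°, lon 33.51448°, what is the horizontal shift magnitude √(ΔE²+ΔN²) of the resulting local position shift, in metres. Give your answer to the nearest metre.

47 m

At φ = 33.69451°, λ = 33.51448°: sin φ = 0.554765, cos φ = 0.832007, sin λ = 0.552148, cos λ = 0.833746.
ΔE = −sin λ·ΔX + cos λ·ΔY = −(0.552148)·(235) + (0.833746)·(111) = -37.21 m.
ΔN = −sin φ cos λ·ΔX − sin φ sin λ·ΔY + cos φ·ΔZ = −(0.554765)(0.833746)(235) − (0.554765)(0.552148)(111) + (0.832007)(137) = -28.71 m.
Horizontal magnitude = √(ΔE² + ΔN²) = √((-37.21)² + (-28.71)²) = 47.00 m.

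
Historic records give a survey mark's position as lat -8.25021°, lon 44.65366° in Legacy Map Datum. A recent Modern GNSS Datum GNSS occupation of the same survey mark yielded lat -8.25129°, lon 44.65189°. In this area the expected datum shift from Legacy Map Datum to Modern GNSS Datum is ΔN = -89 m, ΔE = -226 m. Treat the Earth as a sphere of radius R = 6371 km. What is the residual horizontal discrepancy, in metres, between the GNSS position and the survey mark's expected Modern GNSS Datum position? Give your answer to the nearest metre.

44 m

Observed coordinate differences: Δφ = -0.00108°, Δλ = -0.00177°.
Converting to metres (1° lat = 111195 m, cos φ = 0.989651): observed ΔN = -120.1 m, observed ΔE = -194.8 m.
Subtracting the expected shift leaves a residual of -120.1 − (-89) = -31.1 m north and -194.8 − (-226) = 31.2 m east.
Residual distance = √((-31.1)² + 31.2²) = 44.1 m.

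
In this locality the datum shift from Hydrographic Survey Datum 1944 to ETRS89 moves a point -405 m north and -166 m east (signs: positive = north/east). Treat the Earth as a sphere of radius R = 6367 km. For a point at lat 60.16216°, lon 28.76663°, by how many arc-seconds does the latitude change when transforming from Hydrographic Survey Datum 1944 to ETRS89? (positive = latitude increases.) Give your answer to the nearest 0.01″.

On a sphere of radius R, 1 rad of latitude = R, so Δφ = ΔN / R = -405.0 / 6367000 = -6.3609e-05 rad = -13.120″.

Δφ = -13.12″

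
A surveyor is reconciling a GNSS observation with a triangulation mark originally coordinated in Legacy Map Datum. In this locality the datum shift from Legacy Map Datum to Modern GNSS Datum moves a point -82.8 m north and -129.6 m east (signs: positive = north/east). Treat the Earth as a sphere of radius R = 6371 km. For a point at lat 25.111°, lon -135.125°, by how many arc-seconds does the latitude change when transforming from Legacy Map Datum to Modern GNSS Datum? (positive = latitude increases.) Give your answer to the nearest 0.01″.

On a sphere of radius R, 1 rad of latitude = R, so Δφ = ΔN / R = -82.8 / 6371000 = -1.2996e-05 rad = -2.681″.

Δφ = -2.68″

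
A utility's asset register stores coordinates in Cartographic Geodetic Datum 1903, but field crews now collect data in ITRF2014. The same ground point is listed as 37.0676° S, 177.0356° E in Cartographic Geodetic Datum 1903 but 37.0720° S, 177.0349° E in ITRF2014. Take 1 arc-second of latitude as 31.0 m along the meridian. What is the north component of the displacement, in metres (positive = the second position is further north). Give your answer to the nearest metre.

ΔN = -491 m

Δφ = -37.0720° − -37.0676° = -0.0044°; Δλ = 177.0349° − 177.0356° = -0.0007°.
1° of latitude = 3600 × 31.00 = 111600 m.
ΔN = Δφ × 111600 = -491.0 m; ΔE = Δλ × 111600 × cos(-37.0676°) = -0.0007 × 111600 × 0.797925 = -62.3 m.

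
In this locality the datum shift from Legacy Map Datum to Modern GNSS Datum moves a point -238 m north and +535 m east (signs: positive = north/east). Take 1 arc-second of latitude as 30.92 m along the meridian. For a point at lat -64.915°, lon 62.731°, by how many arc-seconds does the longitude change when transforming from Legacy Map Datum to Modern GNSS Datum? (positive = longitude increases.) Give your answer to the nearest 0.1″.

At latitude -64.915°, cos φ = 0.423962.
1″ of longitude at this latitude = 30.92 × cos φ = 13.1089 m, so Δλ = 535.0 / 13.1089 = 40.812″.

Δλ = 40.8″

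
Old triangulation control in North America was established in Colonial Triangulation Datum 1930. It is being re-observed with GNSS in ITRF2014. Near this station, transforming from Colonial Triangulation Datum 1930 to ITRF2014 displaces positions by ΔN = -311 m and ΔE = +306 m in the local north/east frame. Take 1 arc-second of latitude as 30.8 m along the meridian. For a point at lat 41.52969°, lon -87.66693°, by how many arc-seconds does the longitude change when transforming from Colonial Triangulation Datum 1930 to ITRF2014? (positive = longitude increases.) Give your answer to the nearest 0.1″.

Δλ = 13.3″

At latitude 41.52969°, cos φ = 0.748612.
1″ of longitude at this latitude = 30.80 × cos φ = 23.0573 m, so Δλ = 306.0 / 23.0573 = 13.271″.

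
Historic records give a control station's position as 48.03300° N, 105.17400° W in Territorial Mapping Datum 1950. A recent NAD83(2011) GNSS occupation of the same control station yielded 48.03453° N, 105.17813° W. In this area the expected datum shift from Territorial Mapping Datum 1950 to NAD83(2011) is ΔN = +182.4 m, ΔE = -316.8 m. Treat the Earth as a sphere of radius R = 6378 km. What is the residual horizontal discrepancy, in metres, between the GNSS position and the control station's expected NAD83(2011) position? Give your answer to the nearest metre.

15 m

Observed coordinate differences: Δφ = +0.00153°, Δλ = -0.00413°.
Converting to metres (1° lat = 111317 m, cos φ = 0.668702): observed ΔN = 170.3 m, observed ΔE = -307.4 m.
Subtracting the expected shift leaves a residual of 170.3 − (182.4) = -12.1 m north and -307.4 − (-316.8) = 9.4 m east.
Residual distance = √((-12.1)² + 9.4²) = 15.3 m.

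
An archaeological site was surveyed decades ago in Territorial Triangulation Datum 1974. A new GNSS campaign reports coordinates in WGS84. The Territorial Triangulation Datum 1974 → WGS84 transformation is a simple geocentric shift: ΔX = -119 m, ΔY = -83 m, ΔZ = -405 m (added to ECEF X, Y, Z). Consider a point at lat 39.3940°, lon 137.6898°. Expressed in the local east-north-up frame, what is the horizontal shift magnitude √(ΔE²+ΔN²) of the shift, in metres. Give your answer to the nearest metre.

362 m

At φ = 39.3940°, λ = 137.6898°: sin φ = 0.634650, cos φ = 0.772800, sin λ = 0.673144, cos λ = -0.739511.
ΔE = −sin λ·ΔX + cos λ·ΔY = −(0.673144)·(-119) + (-0.739511)·(-83) = 141.48 m.
ΔN = −sin φ cos λ·ΔX − sin φ sin λ·ΔY + cos φ·ΔZ = −(0.634650)(-0.739511)(-119) − (0.634650)(0.673144)(-83) + (0.772800)(-405) = -333.38 m.
Horizontal magnitude = √(ΔE² + ΔN²) = √(141.48² + (-333.38)²) = 362.16 m.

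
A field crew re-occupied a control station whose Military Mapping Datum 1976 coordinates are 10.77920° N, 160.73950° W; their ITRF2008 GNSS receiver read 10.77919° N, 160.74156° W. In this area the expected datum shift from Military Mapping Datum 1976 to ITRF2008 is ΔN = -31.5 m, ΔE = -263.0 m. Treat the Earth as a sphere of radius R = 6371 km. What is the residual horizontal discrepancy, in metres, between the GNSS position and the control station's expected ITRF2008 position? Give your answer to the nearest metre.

Observed coordinate differences: Δφ = -0.00001°, Δλ = -0.00206°.
Converting to metres (1° lat = 111195 m, cos φ = 0.982355): observed ΔN = -1.1 m, observed ΔE = -225.0 m.
Subtracting the expected shift leaves a residual of -1.1 − (-31.5) = 30.4 m north and -225.0 − (-263.0) = 38.0 m east.
Residual distance = √(30.4² + 38.0²) = 48.6 m.

49 m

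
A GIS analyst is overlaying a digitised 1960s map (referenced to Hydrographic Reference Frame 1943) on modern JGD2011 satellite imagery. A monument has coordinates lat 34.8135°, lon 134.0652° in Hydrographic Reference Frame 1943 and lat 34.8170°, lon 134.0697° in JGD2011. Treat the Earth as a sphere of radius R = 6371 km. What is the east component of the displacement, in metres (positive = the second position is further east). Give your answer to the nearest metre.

Δφ = 34.8170° − 34.8135° = +0.0035°; Δλ = 134.0697° − 134.0652° = +0.0045°.
1° along a meridian = πR/180 = 111195 m.
ΔN = Δφ × 111195 = 389.2 m; ΔE = Δλ × 111195 × cos(34.8135°) = +0.0045 × 111195 × 0.821015 = 410.8 m.

ΔE = 411 m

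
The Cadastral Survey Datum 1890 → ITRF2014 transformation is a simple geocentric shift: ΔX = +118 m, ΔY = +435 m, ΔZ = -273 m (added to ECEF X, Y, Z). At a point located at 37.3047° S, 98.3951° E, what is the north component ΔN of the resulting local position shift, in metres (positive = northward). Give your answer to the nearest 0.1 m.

The local north axis is (−sin φ cos λ, −sin φ sin λ, cos φ), giving ΔN = -10.441 + 260.808 − 217.151 = 33.22 m.

ΔN = 33.2 m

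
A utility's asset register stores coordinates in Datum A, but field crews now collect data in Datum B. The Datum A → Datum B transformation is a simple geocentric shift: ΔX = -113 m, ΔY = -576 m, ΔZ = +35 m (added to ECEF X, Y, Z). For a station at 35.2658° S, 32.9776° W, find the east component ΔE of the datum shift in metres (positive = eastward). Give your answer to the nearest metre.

ΔE = -545 m

At φ = -35.2658°, λ = -32.9776°: sin φ = -0.577370, cos φ = 0.816482, sin λ = -0.544311, cos λ = 0.838883.
ΔE = −sin λ·ΔX + cos λ·ΔY = −(-0.544311)·(-113) + (0.838883)·(-576) = -544.70 m.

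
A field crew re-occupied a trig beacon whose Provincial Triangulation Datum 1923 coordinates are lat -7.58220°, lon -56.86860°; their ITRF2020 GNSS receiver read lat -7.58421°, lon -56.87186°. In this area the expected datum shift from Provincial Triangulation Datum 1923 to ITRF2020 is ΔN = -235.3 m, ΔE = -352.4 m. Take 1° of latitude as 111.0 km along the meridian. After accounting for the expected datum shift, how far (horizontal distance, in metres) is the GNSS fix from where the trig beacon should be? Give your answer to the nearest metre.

14 m

Observed coordinate differences: Δφ = -0.00201°, Δλ = -0.00326°.
Converting to metres (1° lat = 111000 m, cos φ = 0.991257): observed ΔN = -223.1 m, observed ΔE = -358.7 m.
Subtracting the expected shift leaves a residual of -223.1 − (-235.3) = 12.2 m north and -358.7 − (-352.4) = -6.3 m east.
Residual distance = √(12.2² + (-6.3)²) = 13.7 m.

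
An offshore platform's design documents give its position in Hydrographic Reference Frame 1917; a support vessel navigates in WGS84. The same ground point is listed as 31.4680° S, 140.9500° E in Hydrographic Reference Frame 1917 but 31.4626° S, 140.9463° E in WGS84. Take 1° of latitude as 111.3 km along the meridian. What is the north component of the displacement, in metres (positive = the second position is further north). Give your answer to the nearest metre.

ΔN = 601 m

Δφ = -31.4626° − -31.4680° = +0.0054°; Δλ = 140.9463° − 140.9500° = -0.0037°.
ΔN = Δφ × 111300 = 601.0 m; ΔE = Δλ × 111300 × cos(-31.4680°) = -0.0037 × 111300 × 0.852932 = -351.2 m.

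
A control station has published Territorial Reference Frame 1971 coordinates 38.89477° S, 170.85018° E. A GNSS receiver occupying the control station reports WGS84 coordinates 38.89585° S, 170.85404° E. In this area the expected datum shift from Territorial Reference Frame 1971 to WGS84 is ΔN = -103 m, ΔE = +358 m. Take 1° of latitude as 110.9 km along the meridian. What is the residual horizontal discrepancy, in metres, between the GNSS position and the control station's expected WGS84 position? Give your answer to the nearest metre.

30 m

Observed coordinate differences: Δφ = -0.00108°, Δλ = +0.00386°.
Converting to metres (1° lat = 110900 m, cos φ = 0.778300): observed ΔN = -119.8 m, observed ΔE = 333.2 m.
Subtracting the expected shift leaves a residual of -119.8 − (-103) = -16.8 m north and 333.2 − (358) = -24.8 m east.
Residual distance = √((-16.8)² + (-24.8)²) = 30.0 m.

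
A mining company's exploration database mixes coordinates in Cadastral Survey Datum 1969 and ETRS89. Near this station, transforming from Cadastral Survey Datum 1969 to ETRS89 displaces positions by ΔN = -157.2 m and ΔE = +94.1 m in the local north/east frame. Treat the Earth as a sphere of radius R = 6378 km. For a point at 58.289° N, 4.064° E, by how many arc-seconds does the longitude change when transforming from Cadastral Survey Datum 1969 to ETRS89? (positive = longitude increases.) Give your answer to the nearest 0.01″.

Δλ = 5.79″

At latitude 58.289°, cos φ = 0.525635.
One radian of longitude at latitude φ spans R cos φ, so Δλ = ΔE / (R cos φ) = 94.1 / (6378000 × 0.525635) = 2.8069e-05 rad = 5.790″.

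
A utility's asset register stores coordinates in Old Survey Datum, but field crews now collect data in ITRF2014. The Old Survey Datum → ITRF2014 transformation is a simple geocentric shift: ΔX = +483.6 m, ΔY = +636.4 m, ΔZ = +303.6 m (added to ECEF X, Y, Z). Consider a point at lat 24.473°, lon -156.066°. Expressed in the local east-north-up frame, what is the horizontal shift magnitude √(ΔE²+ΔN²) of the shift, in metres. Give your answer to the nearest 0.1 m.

At φ = 24.473°, λ = -156.066°: sin φ = 0.414264, cos φ = 0.910157, sin λ = -0.405684, cos λ = -0.914013.
ΔE = −sin λ·ΔX + cos λ·ΔY = −(-0.405684)·(483.6) + (-0.914013)·(636.4) = -385.49 m.
ΔN = −sin φ cos λ·ΔX − sin φ sin λ·ΔY + cos φ·ΔZ = −(0.414264)(-0.914013)(483.6) − (0.414264)(-0.405684)(636.4) + (0.910157)(303.6) = 566.39 m.
Horizontal magnitude = √(ΔE² + ΔN²) = √((-385.49)² + 566.39²) = 685.13 m.

685.1 m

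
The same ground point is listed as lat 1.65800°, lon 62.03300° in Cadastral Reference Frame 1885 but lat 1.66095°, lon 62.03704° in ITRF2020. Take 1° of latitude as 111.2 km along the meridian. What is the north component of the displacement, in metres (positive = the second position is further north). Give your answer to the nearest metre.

ΔN = 328 m

Δφ = 1.66095° − 1.65800° = +0.00295°; Δλ = 62.03704° − 62.03300° = +0.00404°.
ΔN = Δφ × 111200 = 328.0 m; ΔE = Δλ × 111200 × cos(1.65800°) = +0.00404 × 111200 × 0.999581 = 449.1 m.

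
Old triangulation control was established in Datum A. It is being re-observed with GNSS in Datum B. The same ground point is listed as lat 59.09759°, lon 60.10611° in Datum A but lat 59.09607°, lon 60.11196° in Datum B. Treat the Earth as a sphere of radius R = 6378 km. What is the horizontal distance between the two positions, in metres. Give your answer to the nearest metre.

Δφ = 59.09607° − 59.09759° = -0.00152°; Δλ = 60.11196° − 60.10611° = +0.00585°.
1° along a meridian = πR/180 = 111317 m.
ΔN = Δφ × 111317 = -169.2 m; ΔE = Δλ × 111317 × cos(59.09759°) = +0.00585 × 111317 × 0.513577 = 334.4 m.
Distance = √(ΔE² + ΔN²) = √(334.4² + (-169.2)²) = 374.8 m.

375 m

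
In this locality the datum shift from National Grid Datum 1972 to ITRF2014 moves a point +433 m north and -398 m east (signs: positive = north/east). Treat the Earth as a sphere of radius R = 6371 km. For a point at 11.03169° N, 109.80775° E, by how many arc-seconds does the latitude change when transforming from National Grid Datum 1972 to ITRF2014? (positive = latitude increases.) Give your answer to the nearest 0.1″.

On a sphere of radius R, 1 rad of latitude = R, so Δφ = ΔN / R = 433.0 / 6371000 = 6.7964e-05 rad = 14.019″.

Δφ = 14.0″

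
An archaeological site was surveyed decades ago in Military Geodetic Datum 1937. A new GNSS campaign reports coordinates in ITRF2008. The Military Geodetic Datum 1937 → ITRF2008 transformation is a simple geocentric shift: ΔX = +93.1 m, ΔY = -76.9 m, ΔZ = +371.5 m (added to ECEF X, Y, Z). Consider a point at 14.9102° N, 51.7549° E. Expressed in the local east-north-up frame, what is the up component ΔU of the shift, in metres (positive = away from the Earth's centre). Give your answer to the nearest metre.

The local up (radial) axis is (cos φ cos λ, cos φ sin λ, sin φ), giving ΔU = 55.691 − 58.361 + 95.589 = 92.92 m.

ΔU = 93 m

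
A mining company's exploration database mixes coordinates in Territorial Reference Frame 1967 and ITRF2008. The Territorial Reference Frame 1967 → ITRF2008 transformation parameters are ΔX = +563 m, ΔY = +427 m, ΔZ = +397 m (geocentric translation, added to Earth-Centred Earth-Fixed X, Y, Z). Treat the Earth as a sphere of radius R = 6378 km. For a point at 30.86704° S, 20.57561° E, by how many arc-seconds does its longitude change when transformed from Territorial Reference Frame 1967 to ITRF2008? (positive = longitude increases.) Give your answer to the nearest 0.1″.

sin φ = -0.513048, cos φ = 0.858360, sin λ = 0.351443, cos λ = 0.936209.
East component: ΔE = −sin λ·ΔX + cos λ·ΔY = −(0.351443)(563) + (0.936209)(427) = 201.90 m.
1° of latitude spans πR/180 = 111317 m; at latitude φ, 1° of longitude spans that × cos φ = 95550.2 m, so Δλ = 201.90 / 95550.2 × 3600 = 7.607″.

Δλ = 7.6″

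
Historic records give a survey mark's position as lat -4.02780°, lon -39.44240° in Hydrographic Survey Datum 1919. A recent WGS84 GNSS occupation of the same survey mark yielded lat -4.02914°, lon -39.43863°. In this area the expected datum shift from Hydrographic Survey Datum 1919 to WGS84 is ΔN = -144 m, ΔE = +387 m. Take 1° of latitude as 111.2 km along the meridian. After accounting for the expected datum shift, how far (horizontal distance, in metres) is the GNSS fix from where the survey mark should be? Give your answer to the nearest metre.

32 m

Observed coordinate differences: Δφ = -0.00134°, Δλ = +0.00377°.
Converting to metres (1° lat = 111200 m, cos φ = 0.997530): observed ΔN = -149.0 m, observed ΔE = 418.2 m.
Subtracting the expected shift leaves a residual of -149.0 − (-144) = -5.0 m north and 418.2 − (387) = 31.2 m east.
Residual distance = √((-5.0)² + 31.2²) = 31.6 m.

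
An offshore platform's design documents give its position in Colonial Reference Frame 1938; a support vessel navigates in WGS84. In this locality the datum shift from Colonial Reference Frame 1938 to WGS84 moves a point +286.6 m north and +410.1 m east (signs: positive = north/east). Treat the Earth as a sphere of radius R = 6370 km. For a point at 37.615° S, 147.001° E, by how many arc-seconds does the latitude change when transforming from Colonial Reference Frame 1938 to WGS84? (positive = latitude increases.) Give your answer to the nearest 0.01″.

Δφ = 9.28″

On a sphere of radius R, 1 rad of latitude = R, so Δφ = ΔN / R = 286.6 / 6370000 = 4.4992e-05 rad = 9.280″.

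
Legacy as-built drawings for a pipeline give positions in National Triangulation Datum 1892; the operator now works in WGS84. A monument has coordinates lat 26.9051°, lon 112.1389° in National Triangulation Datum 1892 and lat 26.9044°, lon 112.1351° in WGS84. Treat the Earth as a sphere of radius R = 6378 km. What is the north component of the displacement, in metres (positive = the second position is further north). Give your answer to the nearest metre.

ΔN = -78 m

Δφ = 26.9044° − 26.9051° = -0.0007°; Δλ = 112.1351° − 112.1389° = -0.0038°.
1° along a meridian = πR/180 = 111317 m.
ΔN = Δφ × 111317 = -77.9 m; ΔE = Δλ × 111317 × cos(26.9051°) = -0.0038 × 111317 × 0.891757 = -377.2 m.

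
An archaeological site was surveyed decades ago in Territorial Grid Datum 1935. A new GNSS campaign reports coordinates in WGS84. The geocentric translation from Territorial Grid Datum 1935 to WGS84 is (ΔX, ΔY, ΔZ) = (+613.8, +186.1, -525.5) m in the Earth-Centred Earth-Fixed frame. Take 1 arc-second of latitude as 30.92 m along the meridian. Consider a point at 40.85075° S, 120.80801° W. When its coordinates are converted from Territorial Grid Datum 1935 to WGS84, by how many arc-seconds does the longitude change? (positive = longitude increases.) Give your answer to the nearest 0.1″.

Δλ = 18.5″

sin φ = -0.654091, cos φ = 0.756416, sin λ = -0.858888, cos λ = -0.512163.
East component: ΔE = −sin λ·ΔX + cos λ·ΔY = −(-0.858888)(613.8) + (-0.512163)(186.1) = 431.87 m.
1° of latitude spans 3600 × 30.92 = 111312 m; at latitude φ, 1° of longitude spans that × cos φ = 84198.2 m, so Δλ = 431.87 / 84198.2 × 3600 = 18.465″.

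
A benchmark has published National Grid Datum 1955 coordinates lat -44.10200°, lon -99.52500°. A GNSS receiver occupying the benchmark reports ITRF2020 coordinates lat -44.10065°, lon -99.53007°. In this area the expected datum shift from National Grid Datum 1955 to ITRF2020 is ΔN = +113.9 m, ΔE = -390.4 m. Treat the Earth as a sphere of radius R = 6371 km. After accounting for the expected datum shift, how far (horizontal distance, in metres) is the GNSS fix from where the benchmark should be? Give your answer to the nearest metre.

39 m

Observed coordinate differences: Δφ = +0.00135°, Δλ = -0.00507°.
Converting to metres (1° lat = 111195 m, cos φ = 0.718102): observed ΔN = 150.1 m, observed ΔE = -404.8 m.
Subtracting the expected shift leaves a residual of 150.1 − (113.9) = 36.2 m north and -404.8 − (-390.4) = -14.4 m east.
Residual distance = √(36.2² + (-14.4)²) = 39.0 m.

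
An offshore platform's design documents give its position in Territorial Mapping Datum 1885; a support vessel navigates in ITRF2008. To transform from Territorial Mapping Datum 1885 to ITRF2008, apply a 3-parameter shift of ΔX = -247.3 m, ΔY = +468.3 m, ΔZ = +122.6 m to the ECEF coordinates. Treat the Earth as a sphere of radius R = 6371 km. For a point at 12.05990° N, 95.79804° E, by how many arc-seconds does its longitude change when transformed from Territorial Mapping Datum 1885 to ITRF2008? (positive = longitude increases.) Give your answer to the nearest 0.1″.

Δλ = 6.6″

sin φ = 0.208934, cos φ = 0.977930, sin λ = 0.994884, cos λ = -0.101022.
East component: ΔE = −sin λ·ΔX + cos λ·ΔY = −(0.994884)(-247.3) + (-0.101022)(468.3) = 198.73 m.
1° of latitude spans πR/180 = 111195 m; at latitude φ, 1° of longitude spans that × cos φ = 108740.8 m, so Δλ = 198.73 / 108740.8 × 3600 = 6.579″.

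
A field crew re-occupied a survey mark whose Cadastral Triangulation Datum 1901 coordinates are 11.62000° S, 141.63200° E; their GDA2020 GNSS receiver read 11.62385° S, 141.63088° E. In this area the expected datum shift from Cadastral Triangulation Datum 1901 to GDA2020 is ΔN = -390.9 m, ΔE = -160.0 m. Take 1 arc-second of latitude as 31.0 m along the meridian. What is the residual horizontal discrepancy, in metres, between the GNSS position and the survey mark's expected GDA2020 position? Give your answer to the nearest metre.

54 m

Observed coordinate differences: Δφ = -0.00385°, Δλ = -0.00112°.
Converting to metres (1° lat = 111600 m, cos φ = 0.979505): observed ΔN = -429.7 m, observed ΔE = -122.4 m.
Subtracting the expected shift leaves a residual of -429.7 − (-390.9) = -38.8 m north and -122.4 − (-160.0) = 37.6 m east.
Residual distance = √((-38.8)² + 37.6²) = 54.0 m.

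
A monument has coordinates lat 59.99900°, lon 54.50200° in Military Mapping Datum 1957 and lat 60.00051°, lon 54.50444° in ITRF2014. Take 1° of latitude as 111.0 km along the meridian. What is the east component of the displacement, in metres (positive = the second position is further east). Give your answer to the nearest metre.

ΔE = 135 m

Δφ = 60.00051° − 59.99900° = +0.00151°; Δλ = 54.50444° − 54.50200° = +0.00244°.
ΔN = Δφ × 111000 = 167.6 m; ΔE = Δλ × 111000 × cos(59.99900°) = +0.00244 × 111000 × 0.500015 = 135.4 m.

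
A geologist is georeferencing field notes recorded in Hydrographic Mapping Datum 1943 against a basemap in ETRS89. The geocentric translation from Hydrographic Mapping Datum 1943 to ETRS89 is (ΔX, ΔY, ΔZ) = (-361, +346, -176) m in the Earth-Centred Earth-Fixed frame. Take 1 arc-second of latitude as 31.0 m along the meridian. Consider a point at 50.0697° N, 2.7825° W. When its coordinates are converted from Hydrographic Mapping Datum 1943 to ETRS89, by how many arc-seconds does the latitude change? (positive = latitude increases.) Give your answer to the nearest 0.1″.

sin φ = 0.766826, cos φ = 0.641855, sin λ = -0.048545, cos λ = 0.998821.
North component: ΔN = −sin φ cos λ·ΔX − sin φ sin λ·ΔY + cos φ·ΔZ = −(0.766826)(0.998821)(-361) − (0.766826)(-0.048545)(346) + (0.641855)(-176) = 176.41 m.
1° of latitude spans 3600 × 31.00 = 111600 m, so Δφ = 176.41 / 111600 × 3600 = 5.691″.

Δφ = 5.7″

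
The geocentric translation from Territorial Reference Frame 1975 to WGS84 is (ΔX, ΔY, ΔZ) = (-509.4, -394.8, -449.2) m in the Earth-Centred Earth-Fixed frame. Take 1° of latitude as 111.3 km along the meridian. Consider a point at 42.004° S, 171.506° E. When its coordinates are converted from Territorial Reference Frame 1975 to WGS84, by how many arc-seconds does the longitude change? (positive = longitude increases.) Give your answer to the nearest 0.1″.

Δλ = 20.3″

sin φ = -0.669182, cos φ = 0.743098, sin λ = 0.147706, cos λ = -0.989031.
East component: ΔE = −sin λ·ΔX + cos λ·ΔY = −(0.147706)(-509.4) + (-0.989031)(-394.8) = 465.71 m.
1° of latitude spans 111300 m; at latitude φ, 1° of longitude spans that × cos φ = 82706.8 m, so Δλ = 465.71 / 82706.8 × 3600 = 20.271″.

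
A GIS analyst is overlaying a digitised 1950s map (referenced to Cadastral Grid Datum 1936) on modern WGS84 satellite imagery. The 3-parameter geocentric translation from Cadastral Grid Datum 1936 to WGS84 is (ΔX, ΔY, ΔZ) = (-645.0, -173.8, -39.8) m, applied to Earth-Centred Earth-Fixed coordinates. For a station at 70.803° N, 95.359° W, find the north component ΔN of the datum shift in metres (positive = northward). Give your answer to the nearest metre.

The local north axis is (−sin φ cos λ, −sin φ sin λ, cos φ), giving ΔN = -56.891 − 163.418 − 13.087 = -233.40 m.

ΔN = -233 m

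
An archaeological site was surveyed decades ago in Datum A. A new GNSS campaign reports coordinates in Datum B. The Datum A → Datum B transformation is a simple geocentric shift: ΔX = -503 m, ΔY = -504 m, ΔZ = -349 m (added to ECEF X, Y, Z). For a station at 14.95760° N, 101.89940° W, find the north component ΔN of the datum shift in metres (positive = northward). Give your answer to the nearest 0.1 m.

At φ = 14.95760°, λ = -101.89940°: sin φ = 0.258104, cos φ = 0.966117, sin λ = -0.978511, cos λ = -0.206194.
ΔN = −sin φ cos λ·ΔX − sin φ sin λ·ΔY + cos φ·ΔZ = −(0.258104)(-0.206194)(-503) − (0.258104)(-0.978511)(-504) + (0.966117)(-349) = -491.23 m.

ΔN = -491.2 m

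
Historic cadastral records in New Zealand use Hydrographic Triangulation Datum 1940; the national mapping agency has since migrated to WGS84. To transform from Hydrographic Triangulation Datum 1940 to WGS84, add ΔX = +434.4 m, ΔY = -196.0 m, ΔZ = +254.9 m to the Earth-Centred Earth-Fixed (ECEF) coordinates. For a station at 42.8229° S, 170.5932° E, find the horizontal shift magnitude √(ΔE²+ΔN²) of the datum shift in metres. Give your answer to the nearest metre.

176 m

The local east axis at (φ, λ) is (−sin λ, cos λ, 0), so ΔE = −sin(170.5932°)·434.4 + cos(170.5932°)·(-196.0) = 122.36 m.
The local north axis is (−sin φ cos λ, −sin φ sin λ, cos φ), giving ΔN = -291.306 − 21.775 + 186.959 = -126.12 m.
Horizontal magnitude = √(ΔE² + ΔN²) = √(122.36² + (-126.12)²) = 175.73 m.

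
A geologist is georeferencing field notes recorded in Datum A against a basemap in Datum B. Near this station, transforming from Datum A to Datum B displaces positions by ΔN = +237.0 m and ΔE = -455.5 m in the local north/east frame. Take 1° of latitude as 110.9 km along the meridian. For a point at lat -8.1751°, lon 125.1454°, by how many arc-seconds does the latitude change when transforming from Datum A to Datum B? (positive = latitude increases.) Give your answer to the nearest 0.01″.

Δφ = 7.69″

1° of latitude = 110.9 km, so Δφ = 237.0 / 110900 = 0.0021371° = 7.693″.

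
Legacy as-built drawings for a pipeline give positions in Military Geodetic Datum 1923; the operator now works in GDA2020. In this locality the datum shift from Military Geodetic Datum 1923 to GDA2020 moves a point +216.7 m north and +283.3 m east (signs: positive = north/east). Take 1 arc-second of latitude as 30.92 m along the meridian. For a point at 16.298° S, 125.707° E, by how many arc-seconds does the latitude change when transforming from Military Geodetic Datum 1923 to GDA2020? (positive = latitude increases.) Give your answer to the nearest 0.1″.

1″ of latitude = 30.92 m, so Δφ = 216.7 / 30.92 = 7.008″.

Δφ = 7.0″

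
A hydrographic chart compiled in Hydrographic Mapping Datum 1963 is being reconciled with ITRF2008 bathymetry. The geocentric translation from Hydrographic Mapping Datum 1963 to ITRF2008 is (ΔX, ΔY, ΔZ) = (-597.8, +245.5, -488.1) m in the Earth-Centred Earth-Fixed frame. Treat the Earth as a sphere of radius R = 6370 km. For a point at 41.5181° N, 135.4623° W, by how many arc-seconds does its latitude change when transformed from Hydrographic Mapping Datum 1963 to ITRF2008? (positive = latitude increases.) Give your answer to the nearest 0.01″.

Δφ = -17.28″

sin φ = 0.662857, cos φ = 0.748746, sin λ = -0.701378, cos λ = -0.712789.
North component: ΔN = −sin φ cos λ·ΔX − sin φ sin λ·ΔY + cos φ·ΔZ = −(0.662857)(-0.712789)(-597.8) − (0.662857)(-0.701378)(245.5) + (0.748746)(-488.1) = -533.77 m.
1° of latitude spans πR/180 = 111177 m, so Δφ = -533.77 / 111177 × 3600 = -17.284″.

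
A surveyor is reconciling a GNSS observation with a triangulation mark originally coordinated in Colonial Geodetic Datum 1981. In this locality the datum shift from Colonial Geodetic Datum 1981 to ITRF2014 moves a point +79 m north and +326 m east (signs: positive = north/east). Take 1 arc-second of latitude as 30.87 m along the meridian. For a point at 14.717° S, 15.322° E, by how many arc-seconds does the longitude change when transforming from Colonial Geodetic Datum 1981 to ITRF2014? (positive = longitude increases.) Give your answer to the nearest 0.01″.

At latitude -14.717°, cos φ = 0.967192.
1″ of longitude at this latitude = 30.87 × cos φ = 29.8572 m, so Δλ = 326.0 / 29.8572 = 10.919″.

Δλ = 10.92″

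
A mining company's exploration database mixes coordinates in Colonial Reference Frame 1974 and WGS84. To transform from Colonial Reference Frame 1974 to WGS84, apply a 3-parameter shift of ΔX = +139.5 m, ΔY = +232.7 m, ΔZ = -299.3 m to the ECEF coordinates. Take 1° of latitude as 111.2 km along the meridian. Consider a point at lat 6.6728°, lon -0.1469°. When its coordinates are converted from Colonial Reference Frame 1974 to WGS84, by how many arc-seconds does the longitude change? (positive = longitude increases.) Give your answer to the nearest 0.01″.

sin φ = 0.116199, cos φ = 0.993226, sin λ = -0.002564, cos λ = 0.999997.
East component: ΔE = −sin λ·ΔX + cos λ·ΔY = −(-0.002564)(139.5) + (0.999997)(232.7) = 233.06 m.
1° of latitude spans 111200 m; at latitude φ, 1° of longitude spans that × cos φ = 110446.7 m, so Δλ = 233.06 / 110446.7 × 3600 = 7.596″.

Δλ = 7.60″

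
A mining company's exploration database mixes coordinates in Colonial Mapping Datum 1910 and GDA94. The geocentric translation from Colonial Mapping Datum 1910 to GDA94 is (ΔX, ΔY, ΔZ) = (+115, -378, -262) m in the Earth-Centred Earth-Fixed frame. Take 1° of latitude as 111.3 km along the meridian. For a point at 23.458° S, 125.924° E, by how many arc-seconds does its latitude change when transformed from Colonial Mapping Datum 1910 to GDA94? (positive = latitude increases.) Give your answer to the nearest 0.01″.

sin φ = -0.398077, cos φ = 0.917352, sin λ = 0.809796, cos λ = -0.586712.
North component: ΔN = −sin φ cos λ·ΔX − sin φ sin λ·ΔY + cos φ·ΔZ = −(-0.398077)(-0.586712)(115) − (-0.398077)(0.809796)(-378) + (0.917352)(-262) = -389.06 m.
1° of latitude spans 111300 m, so Δφ = -389.06 / 111300 × 3600 = -12.584″.

Δφ = -12.58″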